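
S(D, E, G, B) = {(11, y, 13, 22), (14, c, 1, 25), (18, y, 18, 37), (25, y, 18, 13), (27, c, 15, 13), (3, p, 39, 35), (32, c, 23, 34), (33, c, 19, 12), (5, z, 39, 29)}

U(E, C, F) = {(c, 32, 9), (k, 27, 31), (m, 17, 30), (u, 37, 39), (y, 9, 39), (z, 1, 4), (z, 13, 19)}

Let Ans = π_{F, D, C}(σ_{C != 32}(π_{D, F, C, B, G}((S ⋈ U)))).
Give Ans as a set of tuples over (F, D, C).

S ⋈ U (natural join on E): {(11, y, 13, 22, 9, 39), (14, c, 1, 25, 32, 9), (18, y, 18, 37, 9, 39), (25, y, 18, 13, 9, 39), (27, c, 15, 13, 32, 9), (32, c, 23, 34, 32, 9), (33, c, 19, 12, 32, 9), (5, z, 39, 29, 1, 4), (5, z, 39, 29, 13, 19)}
π[D, F, C, B, G]: project onto (D, F, C, B, G) → {(11, 39, 9, 22, 13), (14, 9, 32, 25, 1), (18, 39, 9, 37, 18), (25, 39, 9, 13, 18), (27, 9, 32, 13, 15), (32, 9, 32, 34, 23), (33, 9, 32, 12, 19), (5, 19, 13, 29, 39), (5, 4, 1, 29, 39)}
σ[C != 32]: keep tuples satisfying C != 32 → {(11, 39, 9, 22, 13), (18, 39, 9, 37, 18), (25, 39, 9, 13, 18), (5, 19, 13, 29, 39), (5, 4, 1, 29, 39)}
π[F, D, C]: project onto (F, D, C) → {(19, 5, 13), (39, 11, 9), (39, 18, 9), (39, 25, 9), (4, 5, 1)}

{(19, 5, 13), (39, 11, 9), (39, 18, 9), (39, 25, 9), (4, 5, 1)}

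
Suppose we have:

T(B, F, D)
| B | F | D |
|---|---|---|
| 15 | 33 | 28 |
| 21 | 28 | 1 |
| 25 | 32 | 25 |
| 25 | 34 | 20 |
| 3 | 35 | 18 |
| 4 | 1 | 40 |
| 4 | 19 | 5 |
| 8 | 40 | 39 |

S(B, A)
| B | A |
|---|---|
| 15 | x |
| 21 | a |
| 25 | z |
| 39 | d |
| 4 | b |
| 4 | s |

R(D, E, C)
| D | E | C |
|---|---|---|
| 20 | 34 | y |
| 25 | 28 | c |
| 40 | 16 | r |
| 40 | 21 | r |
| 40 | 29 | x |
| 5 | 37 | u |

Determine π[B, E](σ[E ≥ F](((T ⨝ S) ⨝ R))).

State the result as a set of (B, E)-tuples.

{(25, 34), (4, 16), (4, 21), (4, 29), (4, 37)}

T ⋈ S (natural join on B): {(15, 33, 28, x), (21, 28, 1, a), (25, 32, 25, z), (25, 34, 20, z), (4, 1, 40, b), (4, 1, 40, s), (4, 19, 5, b), (4, 19, 5, s)}
(T ⨝ S) ⋈ R (natural join on D): {(25, 32, 25, z, 28, c), (25, 34, 20, z, 34, y), (4, 1, 40, b, 16, r), (4, 1, 40, b, 21, r), (4, 1, 40, b, 29, x), (4, 1, 40, s, 16, r), (4, 1, 40, s, 21, r), (4, 1, 40, s, 29, x), (4, 19, 5, b, 37, u), (4, 19, 5, s, 37, u)}
σ[E ≥ F]: keep tuples satisfying E ≥ F → {(25, 34, 20, z, 34, y), (4, 1, 40, b, 16, r), (4, 1, 40, b, 21, r), (4, 1, 40, b, 29, x), (4, 1, 40, s, 16, r), (4, 1, 40, s, 21, r), (4, 1, 40, s, 29, x), (4, 19, 5, b, 37, u), (4, 19, 5, s, 37, u)}
π[B, E]: project onto (B, E) (4 duplicate(s) eliminated) → {(25, 34), (4, 16), (4, 21), (4, 29), (4, 37)}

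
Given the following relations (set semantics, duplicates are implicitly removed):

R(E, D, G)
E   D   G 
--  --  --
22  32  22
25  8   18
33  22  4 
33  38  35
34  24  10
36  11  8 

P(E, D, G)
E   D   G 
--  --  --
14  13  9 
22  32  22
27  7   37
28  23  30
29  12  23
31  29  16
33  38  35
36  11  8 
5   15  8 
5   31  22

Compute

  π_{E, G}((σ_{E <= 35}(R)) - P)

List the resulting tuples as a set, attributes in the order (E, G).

{(25, 18), (33, 4), (34, 10)}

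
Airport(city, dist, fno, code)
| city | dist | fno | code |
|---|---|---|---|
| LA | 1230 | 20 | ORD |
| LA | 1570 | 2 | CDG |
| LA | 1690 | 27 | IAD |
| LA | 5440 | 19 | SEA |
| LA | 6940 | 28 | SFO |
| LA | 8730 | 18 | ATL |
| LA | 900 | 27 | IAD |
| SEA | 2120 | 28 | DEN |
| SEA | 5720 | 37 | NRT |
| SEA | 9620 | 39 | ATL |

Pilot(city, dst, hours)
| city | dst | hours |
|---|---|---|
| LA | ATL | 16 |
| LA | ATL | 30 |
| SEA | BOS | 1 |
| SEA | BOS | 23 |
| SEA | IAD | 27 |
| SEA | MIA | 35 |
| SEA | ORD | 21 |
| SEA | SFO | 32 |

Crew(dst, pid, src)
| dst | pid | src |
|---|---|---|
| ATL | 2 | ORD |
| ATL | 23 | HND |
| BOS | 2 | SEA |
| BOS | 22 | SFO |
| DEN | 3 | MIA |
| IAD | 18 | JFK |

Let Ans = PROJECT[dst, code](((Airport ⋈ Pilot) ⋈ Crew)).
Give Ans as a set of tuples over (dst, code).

Natural join on city: {(LA, 1230, 20, ORD, ATL, 16), (LA, 1230, 20, ORD, ATL, 30), (LA, 1570, 2, CDG, ATL, 16), (LA, 1570, 2, CDG, ATL, 30), (LA, 1690, 27, IAD, ATL, 16), (LA, 1690, 27, IAD, ATL, 30), (LA, 5440, 19, SEA, ATL, 16), (LA, 5440, 19, SEA, ATL, 30), (LA, 6940, 28, SFO, ATL, 16), (LA, 6940, 28, SFO, ATL, 30), (LA, 8730, 18, ATL, ATL, 16), (LA, 8730, 18, ATL, ATL, 30), (LA, 900, 27, IAD, ATL, 16), (LA, 900, 27, IAD, ATL, 30), (SEA, 2120, 28, DEN, BOS, 1), (SEA, 2120, 28, DEN, BOS, 23), (SEA, 2120, 28, DEN, IAD, 27), (SEA, 2120, 28, DEN, MIA, 35), (SEA, 2120, 28, DEN, ORD, 21), (SEA, 2120, 28, DEN, SFO, 32), (SEA, 5720, 37, NRT, BOS, 1), (SEA, 5720, 37, NRT, BOS, 23), (SEA, 5720, 37, NRT, IAD, 27), (SEA, 5720, 37, NRT, MIA, 35), (SEA, 5720, 37, NRT, ORD, 21), (SEA, 5720, 37, NRT, SFO, 32), (SEA, 9620, 39, ATL, BOS, 1), (SEA, 9620, 39, ATL, BOS, 23), (SEA, 9620, 39, ATL, IAD, 27), (SEA, 9620, 39, ATL, MIA, 35), (SEA, 9620, 39, ATL, ORD, 21), (SEA, 9620, 39, ATL, SFO, 32)}
Natural join on dst: {(LA, 1230, 20, ORD, ATL, 16, 2, ORD), (LA, 1230, 20, ORD, ATL, 16, 23, HND), (LA, 1230, 20, ORD, ATL, 30, 2, ORD), (LA, 1230, 20, ORD, ATL, 30, 23, HND), (LA, 1570, 2, CDG, ATL, 16, 2, ORD), (LA, 1570, 2, CDG, ATL, 16, 23, HND), (LA, 1570, 2, CDG, ATL, 30, 2, ORD), (LA, 1570, 2, CDG, ATL, 30, 23, HND), (LA, 1690, 27, IAD, ATL, 16, 2, ORD), (LA, 1690, 27, IAD, ATL, 16, 23, HND), (LA, 1690, 27, IAD, ATL, 30, 2, ORD), (LA, 1690, 27, IAD, ATL, 30, 23, HND), (LA, 5440, 19, SEA, ATL, 16, 2, ORD), (LA, 5440, 19, SEA, ATL, 16, 23, HND), (LA, 5440, 19, SEA, ATL, 30, 2, ORD), (LA, 5440, 19, SEA, ATL, 30, 23, HND), (LA, 6940, 28, SFO, ATL, 16, 2, ORD), (LA, 6940, 28, SFO, ATL, 16, 23, HND), (LA, 6940, 28, SFO, ATL, 30, 2, ORD), (LA, 6940, 28, SFO, ATL, 30, 23, HND), (LA, 8730, 18, ATL, ATL, 16, 2, ORD), (LA, 8730, 18, ATL, ATL, 16, 23, HND), (LA, 8730, 18, ATL, ATL, 30, 2, ORD), (LA, 8730, 18, ATL, ATL, 30, 23, HND), (LA, 900, 27, IAD, ATL, 16, 2, ORD), (LA, 900, 27, IAD, ATL, 16, 23, HND), (LA, 900, 27, IAD, ATL, 30, 2, ORD), (LA, 900, 27, IAD, ATL, 30, 23, HND), (SEA, 2120, 28, DEN, BOS, 1, 2, SEA), (SEA, 2120, 28, DEN, BOS, 1, 22, SFO), (SEA, 2120, 28, DEN, BOS, 23, 2, SEA), (SEA, 2120, 28, DEN, BOS, 23, 22, SFO), (SEA, 2120, 28, DEN, IAD, 27, 18, JFK), (SEA, 5720, 37, NRT, BOS, 1, 2, SEA), (SEA, 5720, 37, NRT, BOS, 1, 22, SFO), (SEA, 5720, 37, NRT, BOS, 23, 2, SEA), (SEA, 5720, 37, NRT, BOS, 23, 22, SFO), (SEA, 5720, 37, NRT, IAD, 27, 18, JFK), (SEA, 9620, 39, ATL, BOS, 1, 2, SEA), (SEA, 9620, 39, ATL, BOS, 1, 22, SFO), (SEA, 9620, 39, ATL, BOS, 23, 2, SEA), (SEA, 9620, 39, ATL, BOS, 23, 22, SFO), (SEA, 9620, 39, ATL, IAD, 27, 18, JFK)}
π_{dst, code} gives {(ATL, ATL), (ATL, CDG), (ATL, IAD), (ATL, ORD), (ATL, SEA), (ATL, SFO), (BOS, ATL), (BOS, DEN), (BOS, NRT), (IAD, ATL), (IAD, DEN), (IAD, NRT)} (31 duplicate(s) eliminated).

{(ATL, ATL), (ATL, CDG), (ATL, IAD), (ATL, ORD), (ATL, SEA), (ATL, SFO), (BOS, ATL), (BOS, DEN), (BOS, NRT), (IAD, ATL), (IAD, DEN), (IAD, NRT)}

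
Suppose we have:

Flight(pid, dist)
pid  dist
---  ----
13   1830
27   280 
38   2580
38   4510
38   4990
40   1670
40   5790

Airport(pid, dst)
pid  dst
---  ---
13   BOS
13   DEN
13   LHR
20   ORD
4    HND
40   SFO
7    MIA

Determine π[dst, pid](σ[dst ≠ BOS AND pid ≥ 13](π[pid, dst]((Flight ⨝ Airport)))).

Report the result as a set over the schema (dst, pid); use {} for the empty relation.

{(DEN, 13), (LHR, 13), (SFO, 40)}

Flight ⋈ Airport (natural join on pid): {(13, 1830, BOS), (13, 1830, DEN), (13, 1830, LHR), (40, 1670, SFO), (40, 5790, SFO)}
Keep only column(s) pid, dst (1 duplicate(s) eliminated): {(13, BOS), (13, DEN), (13, LHR), (40, SFO)}
Selection dst ≠ BOS AND pid ≥ 13: {(13, DEN), (13, LHR), (40, SFO)}
Keep only column(s) dst, pid: {(DEN, 13), (LHR, 13), (SFO, 40)}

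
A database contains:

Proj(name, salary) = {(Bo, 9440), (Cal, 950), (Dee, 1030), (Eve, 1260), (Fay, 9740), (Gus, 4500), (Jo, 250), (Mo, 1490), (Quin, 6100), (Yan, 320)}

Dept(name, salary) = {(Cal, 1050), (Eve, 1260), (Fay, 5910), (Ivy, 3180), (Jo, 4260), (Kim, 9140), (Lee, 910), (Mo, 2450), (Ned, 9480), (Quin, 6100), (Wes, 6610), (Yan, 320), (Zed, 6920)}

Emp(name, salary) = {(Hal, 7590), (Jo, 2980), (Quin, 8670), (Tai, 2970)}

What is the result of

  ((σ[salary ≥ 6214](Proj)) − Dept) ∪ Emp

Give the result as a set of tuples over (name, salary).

{(Bo, 9440), (Fay, 9740), (Hal, 7590), (Jo, 2980), (Quin, 8670), (Tai, 2970)}

Selection salary ≥ 6214: {(Bo, 9440), (Fay, 9740)}
Set difference of the two operands is {(Bo, 9440), (Fay, 9740)}.
Set union of the two operands is {(Bo, 9440), (Fay, 9740), (Hal, 7590), (Jo, 2980), (Quin, 8670), (Tai, 2970)}.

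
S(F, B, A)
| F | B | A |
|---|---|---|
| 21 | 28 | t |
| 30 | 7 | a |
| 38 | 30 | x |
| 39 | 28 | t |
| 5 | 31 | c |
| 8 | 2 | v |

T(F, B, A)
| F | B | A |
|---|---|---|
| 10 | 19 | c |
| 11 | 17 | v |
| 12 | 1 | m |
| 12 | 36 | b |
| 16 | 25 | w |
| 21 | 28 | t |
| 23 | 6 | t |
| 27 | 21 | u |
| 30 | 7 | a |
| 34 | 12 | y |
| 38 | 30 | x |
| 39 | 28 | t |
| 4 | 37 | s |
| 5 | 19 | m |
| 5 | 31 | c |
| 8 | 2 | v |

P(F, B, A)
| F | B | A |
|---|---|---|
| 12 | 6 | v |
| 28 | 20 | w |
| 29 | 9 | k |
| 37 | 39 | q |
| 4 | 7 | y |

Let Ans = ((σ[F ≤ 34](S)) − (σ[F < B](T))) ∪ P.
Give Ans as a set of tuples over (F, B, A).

{(12, 6, v), (28, 20, w), (29, 9, k), (30, 7, a), (37, 39, q), (4, 7, y), (8, 2, v)}

Filtering on F ≤ 34 leaves {(21, 28, t), (30, 7, a), (5, 31, c), (8, 2, v)}.
Filtering on F < B leaves {(10, 19, c), (11, 17, v), (12, 36, b), (16, 25, w), (21, 28, t), (4, 37, s), (5, 19, m), (5, 31, c)}.
Difference: {(21, 28, t), (30, 7, a), (5, 31, c), (8, 2, v)} with {(10, 19, c), (11, 17, v), (12, 36, b), (16, 25, w), (21, 28, t), (4, 37, s), (5, 19, m), (5, 31, c)} → {(30, 7, a), (8, 2, v)}
Union: {(30, 7, a), (8, 2, v)} with {(12, 6, v), (28, 20, w), (29, 9, k), (37, 39, q), (4, 7, y)} → {(12, 6, v), (28, 20, w), (29, 9, k), (30, 7, a), (37, 39, q), (4, 7, y), (8, 2, v)}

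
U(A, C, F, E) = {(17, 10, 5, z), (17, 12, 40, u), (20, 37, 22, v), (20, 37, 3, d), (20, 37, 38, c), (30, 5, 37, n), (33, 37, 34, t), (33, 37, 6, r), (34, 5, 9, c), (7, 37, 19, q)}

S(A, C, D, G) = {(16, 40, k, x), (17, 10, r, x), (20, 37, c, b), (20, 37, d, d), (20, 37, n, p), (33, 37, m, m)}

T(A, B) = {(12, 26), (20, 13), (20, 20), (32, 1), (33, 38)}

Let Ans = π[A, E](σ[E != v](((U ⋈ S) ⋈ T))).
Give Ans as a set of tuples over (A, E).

Joining U and S on A, C yields {(17, 10, 5, z, r, x), (20, 37, 22, v, c, b), (20, 37, 22, v, d, d), (20, 37, 22, v, n, p), (20, 37, 3, d, c, b), (20, 37, 3, d, d, d), (20, 37, 3, d, n, p), (20, 37, 38, c, c, b), (20, 37, 38, c, d, d), (20, 37, 38, c, n, p), (33, 37, 34, t, m, m), (33, 37, 6, r, m, m)}.
Joining (U ⋈ S) and T on A yields {(20, 37, 22, v, c, b, 13), (20, 37, 22, v, c, b, 20), (20, 37, 22, v, d, d, 13), (20, 37, 22, v, d, d, 20), (20, 37, 22, v, n, p, 13), (20, 37, 22, v, n, p, 20), (20, 37, 3, d, c, b, 13), (20, 37, 3, d, c, b, 20), (20, 37, 3, d, d, d, 13), (20, 37, 3, d, d, d, 20), (20, 37, 3, d, n, p, 13), (20, 37, 3, d, n, p, 20), (20, 37, 38, c, c, b, 13), (20, 37, 38, c, c, b, 20), (20, 37, 38, c, d, d, 13), (20, 37, 38, c, d, d, 20), (20, 37, 38, c, n, p, 13), (20, 37, 38, c, n, p, 20), (33, 37, 34, t, m, m, 38), (33, 37, 6, r, m, m, 38)}.
Selection E != v: {(20, 37, 3, d, c, b, 13), (20, 37, 3, d, c, b, 20), (20, 37, 3, d, d, d, 13), (20, 37, 3, d, d, d, 20), (20, 37, 3, d, n, p, 13), (20, 37, 3, d, n, p, 20), (20, 37, 38, c, c, b, 13), (20, 37, 38, c, c, b, 20), (20, 37, 38, c, d, d, 13), (20, 37, 38, c, d, d, 20), (20, 37, 38, c, n, p, 13), (20, 37, 38, c, n, p, 20), (33, 37, 34, t, m, m, 38), (33, 37, 6, r, m, m, 38)}
π_{A, E} gives {(20, c), (20, d), (33, r), (33, t)} (10 duplicate(s) eliminated).

{(20, c), (20, d), (33, r), (33, t)}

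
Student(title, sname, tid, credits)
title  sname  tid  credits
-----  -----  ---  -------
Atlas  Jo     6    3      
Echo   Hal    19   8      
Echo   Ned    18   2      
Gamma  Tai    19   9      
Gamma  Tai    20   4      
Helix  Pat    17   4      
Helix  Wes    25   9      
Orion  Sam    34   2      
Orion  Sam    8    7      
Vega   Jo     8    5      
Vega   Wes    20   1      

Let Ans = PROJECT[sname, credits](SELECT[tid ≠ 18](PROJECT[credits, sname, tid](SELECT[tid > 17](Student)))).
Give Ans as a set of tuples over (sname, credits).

Filtering on tid > 17 leaves {(Echo, Hal, 19, 8), (Echo, Ned, 18, 2), (Gamma, Tai, 19, 9), (Gamma, Tai, 20, 4), (Helix, Wes, 25, 9), (Orion, Sam, 34, 2), (Vega, Wes, 20, 1)}.
Keep only column(s) credits, sname, tid: {(1, Wes, 20), (2, Ned, 18), (2, Sam, 34), (4, Tai, 20), (8, Hal, 19), (9, Tai, 19), (9, Wes, 25)}
Filtering on tid ≠ 18 leaves {(1, Wes, 20), (2, Sam, 34), (4, Tai, 20), (8, Hal, 19), (9, Tai, 19), (9, Wes, 25)}.
Keep only column(s) sname, credits: {(Hal, 8), (Sam, 2), (Tai, 4), (Tai, 9), (Wes, 1), (Wes, 9)}

{(Hal, 8), (Sam, 2), (Tai, 4), (Tai, 9), (Wes, 1), (Wes, 9)}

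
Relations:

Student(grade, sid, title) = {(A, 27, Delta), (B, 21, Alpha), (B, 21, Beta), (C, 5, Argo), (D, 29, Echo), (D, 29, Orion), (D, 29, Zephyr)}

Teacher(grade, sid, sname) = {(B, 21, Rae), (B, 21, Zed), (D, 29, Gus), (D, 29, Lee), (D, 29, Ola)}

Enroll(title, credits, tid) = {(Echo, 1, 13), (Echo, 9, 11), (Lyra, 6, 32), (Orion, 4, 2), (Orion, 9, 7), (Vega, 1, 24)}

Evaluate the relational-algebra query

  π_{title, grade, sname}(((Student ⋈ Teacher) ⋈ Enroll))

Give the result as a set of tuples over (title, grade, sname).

{(Echo, D, Gus), (Echo, D, Lee), (Echo, D, Ola), (Orion, D, Gus), (Orion, D, Lee), (Orion, D, Ola)}

Joining Student and Teacher on grade, sid yields {(B, 21, Alpha, Rae), (B, 21, Alpha, Zed), (B, 21, Beta, Rae), (B, 21, Beta, Zed), (D, 29, Echo, Gus), (D, 29, Echo, Lee), (D, 29, Echo, Ola), (D, 29, Orion, Gus), (D, 29, Orion, Lee), (D, 29, Orion, Ola), (D, 29, Zephyr, Gus), (D, 29, Zephyr, Lee), (D, 29, Zephyr, Ola)}.
Joining (Student ⋈ Teacher) and Enroll on title yields {(D, 29, Echo, Gus, 1, 13), (D, 29, Echo, Gus, 9, 11), (D, 29, Echo, Lee, 1, 13), (D, 29, Echo, Lee, 9, 11), (D, 29, Echo, Ola, 1, 13), (D, 29, Echo, Ola, 9, 11), (D, 29, Orion, Gus, 4, 2), (D, 29, Orion, Gus, 9, 7), (D, 29, Orion, Lee, 4, 2), (D, 29, Orion, Lee, 9, 7), (D, 29, Orion, Ola, 4, 2), (D, 29, Orion, Ola, 9, 7)}.
Keep only column(s) title, grade, sname (6 duplicate(s) eliminated): {(Echo, D, Gus), (Echo, D, Lee), (Echo, D, Ola), (Orion, D, Gus), (Orion, D, Lee), (Orion, D, Ola)}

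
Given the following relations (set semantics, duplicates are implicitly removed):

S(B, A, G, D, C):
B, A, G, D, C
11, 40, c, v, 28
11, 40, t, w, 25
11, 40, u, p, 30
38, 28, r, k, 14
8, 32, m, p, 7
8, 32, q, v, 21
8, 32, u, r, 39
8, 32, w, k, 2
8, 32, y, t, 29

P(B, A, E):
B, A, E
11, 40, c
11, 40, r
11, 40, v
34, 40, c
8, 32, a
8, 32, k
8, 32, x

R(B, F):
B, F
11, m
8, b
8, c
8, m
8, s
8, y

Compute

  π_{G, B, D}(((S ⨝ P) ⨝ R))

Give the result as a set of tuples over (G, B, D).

{(c, 11, v), (m, 8, p), (q, 8, v), (t, 11, w), (u, 11, p), (u, 8, r), (w, 8, k), (y, 8, t)}

Joining S and P on B, A yields {(11, 40, c, v, 28, c), (11, 40, c, v, 28, r), (11, 40, c, v, 28, v), (11, 40, t, w, 25, c), (11, 40, t, w, 25, r), (11, 40, t, w, 25, v), (11, 40, u, p, 30, c), (11, 40, u, p, 30, r), (11, 40, u, p, 30, v), (8, 32, m, p, 7, a), (8, 32, m, p, 7, k), (8, 32, m, p, 7, x), (8, 32, q, v, 21, a), (8, 32, q, v, 21, k), (8, 32, q, v, 21, x), (8, 32, u, r, 39, a), (8, 32, u, r, 39, k), (8, 32, u, r, 39, x), (8, 32, w, k, 2, a), (8, 32, w, k, 2, k), (8, 32, w, k, 2, x), (8, 32, y, t, 29, a), (8, 32, y, t, 29, k), (8, 32, y, t, 29, x)}.
Joining (S ⨝ P) and R on B yields {(11, 40, c, v, 28, c, m), (11, 40, c, v, 28, r, m), (11, 40, c, v, 28, v, m), (11, 40, t, w, 25, c, m), (11, 40, t, w, 25, r, m), (11, 40, t, w, 25, v, m), (11, 40, u, p, 30, c, m), (11, 40, u, p, 30, r, m), (11, 40, u, p, 30, v, m), (8, 32, m, p, 7, a, b), (8, 32, m, p, 7, a, c), (8, 32, m, p, 7, a, m), (8, 32, m, p, 7, a, s), (8, 32, m, p, 7, a, y), (8, 32, m, p, 7, k, b), (8, 32, m, p, 7, k, c), (8, 32, m, p, 7, k, m), (8, 32, m, p, 7, k, s), (8, 32, m, p, 7, k, y), (8, 32, m, p, 7, x, b), (8, 32, m, p, 7, x, c), (8, 32, m, p, 7, x, m), (8, 32, m, p, 7, x, s), (8, 32, m, p, 7, x, y), (8, 32, q, v, 21, a, b), (8, 32, q, v, 21, a, c), (8, 32, q, v, 21, a, m), (8, 32, q, v, 21, a, s), (8, 32, q, v, 21, a, y), (8, 32, q, v, 21, k, b), (8, 32, q, v, 21, k, c), (8, 32, q, v, 21, k, m), (8, 32, q, v, 21, k, s), (8, 32, q, v, 21, k, y), (8, 32, q, v, 21, x, b), (8, 32, q, v, 21, x, c), (8, 32, q, v, 21, x, m), (8, 32, q, v, 21, x, s), (8, 32, q, v, 21, x, y), (8, 32, u, r, 39, a, b), (8, 32, u, r, 39, a, c), (8, 32, u, r, 39, a, m), (8, 32, u, r, 39, a, s), (8, 32, u, r, 39, a, y), (8, 32, u, r, 39, k, b), (8, 32, u, r, 39, k, c), (8, 32, u, r, 39, k, m), (8, 32, u, r, 39, k, s), (8, 32, u, r, 39, k, y), (8, 32, u, r, 39, x, b), (8, 32, u, r, 39, x, c), (8, 32, u, r, 39, x, m), (8, 32, u, r, 39, x, s), (8, 32, u, r, 39, x, y), (8, 32, w, k, 2, a, b), (8, 32, w, k, 2, a, c), (8, 32, w, k, 2, a, m), (8, 32, w, k, 2, a, s), (8, 32, w, k, 2, a, y), (8, 32, w, k, 2, k, b), (8, 32, w, k, 2, k, c), (8, 32, w, k, 2, k, m), (8, 32, w, k, 2, k, s), (8, 32, w, k, 2, k, y), (8, 32, w, k, 2, x, b), (8, 32, w, k, 2, x, c), (8, 32, w, k, 2, x, m), (8, 32, w, k, 2, x, s), (8, 32, w, k, 2, x, y), (8, 32, y, t, 29, a, b), (8, 32, y, t, 29, a, c), (8, 32, y, t, 29, a, m), (8, 32, y, t, 29, a, s), (8, 32, y, t, 29, a, y), (8, 32, y, t, 29, k, b), (8, 32, y, t, 29, k, c), (8, 32, y, t, 29, k, m), (8, 32, y, t, 29, k, s), (8, 32, y, t, 29, k, y), (8, 32, y, t, 29, x, b), (8, 32, y, t, 29, x, c), (8, 32, y, t, 29, x, m), (8, 32, y, t, 29, x, s), (8, 32, y, t, 29, x, y)}.
Projecting to G, B, D (76 duplicate(s) eliminated): {(c, 11, v), (m, 8, p), (q, 8, v), (t, 11, w), (u, 11, p), (u, 8, r), (w, 8, k), (y, 8, t)}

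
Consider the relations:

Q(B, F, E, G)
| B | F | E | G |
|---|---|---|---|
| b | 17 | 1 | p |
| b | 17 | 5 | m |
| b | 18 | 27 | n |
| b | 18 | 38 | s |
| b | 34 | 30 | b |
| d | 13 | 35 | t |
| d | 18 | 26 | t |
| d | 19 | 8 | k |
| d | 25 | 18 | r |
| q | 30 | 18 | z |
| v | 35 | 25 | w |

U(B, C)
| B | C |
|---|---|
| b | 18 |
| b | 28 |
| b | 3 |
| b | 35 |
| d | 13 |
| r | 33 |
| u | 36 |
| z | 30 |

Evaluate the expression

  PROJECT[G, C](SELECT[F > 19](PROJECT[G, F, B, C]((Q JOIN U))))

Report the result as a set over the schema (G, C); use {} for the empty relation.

{(b, 18), (b, 28), (b, 3), (b, 35), (r, 13)}

Joining Q and U on B yields {(b, 17, 1, p, 18), (b, 17, 1, p, 28), (b, 17, 1, p, 3), (b, 17, 1, p, 35), (b, 17, 5, m, 18), (b, 17, 5, m, 28), (b, 17, 5, m, 3), (b, 17, 5, m, 35), (b, 18, 27, n, 18), (b, 18, 27, n, 28), (b, 18, 27, n, 3), (b, 18, 27, n, 35), (b, 18, 38, s, 18), (b, 18, 38, s, 28), (b, 18, 38, s, 3), (b, 18, 38, s, 35), (b, 34, 30, b, 18), (b, 34, 30, b, 28), (b, 34, 30, b, 3), (b, 34, 30, b, 35), (d, 13, 35, t, 13), (d, 18, 26, t, 13), (d, 19, 8, k, 13), (d, 25, 18, r, 13)}.
π[G, F, B, C]: project onto (G, F, B, C) → {(b, 34, b, 18), (b, 34, b, 28), (b, 34, b, 3), (b, 34, b, 35), (k, 19, d, 13), (m, 17, b, 18), (m, 17, b, 28), (m, 17, b, 3), (m, 17, b, 35), (n, 18, b, 18), (n, 18, b, 28), (n, 18, b, 3), (n, 18, b, 35), (p, 17, b, 18), (p, 17, b, 28), (p, 17, b, 3), (p, 17, b, 35), (r, 25, d, 13), (s, 18, b, 18), (s, 18, b, 28), (s, 18, b, 3), (s, 18, b, 35), (t, 13, d, 13), (t, 18, d, 13)}
Apply σ_{F > 19}; surviving tuples: {(b, 34, b, 18), (b, 34, b, 28), (b, 34, b, 3), (b, 34, b, 35), (r, 25, d, 13)}
π[G, C]: project onto (G, C) → {(b, 18), (b, 28), (b, 3), (b, 35), (r, 13)}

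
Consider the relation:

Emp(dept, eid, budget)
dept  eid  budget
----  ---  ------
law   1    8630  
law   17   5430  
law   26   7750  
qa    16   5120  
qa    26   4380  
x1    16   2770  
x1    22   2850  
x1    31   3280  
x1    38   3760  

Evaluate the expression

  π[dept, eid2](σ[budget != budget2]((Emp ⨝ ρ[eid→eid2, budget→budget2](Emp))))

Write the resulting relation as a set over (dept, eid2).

ρ[eid→eid2, budget→budget2]: schema becomes (dept, eid2, budget2); tuples unchanged.
Natural join on dept: {(law, 1, 8630, 1, 8630), (law, 1, 8630, 17, 5430), (law, 1, 8630, 26, 7750), (law, 17, 5430, 1, 8630), (law, 17, 5430, 17, 5430), (law, 17, 5430, 26, 7750), (law, 26, 7750, 1, 8630), (law, 26, 7750, 17, 5430), (law, 26, 7750, 26, 7750), (qa, 16, 5120, 16, 5120), (qa, 16, 5120, 26, 4380), (qa, 26, 4380, 16, 5120), (qa, 26, 4380, 26, 4380), (x1, 16, 2770, 16, 2770), (x1, 16, 2770, 22, 2850), (x1, 16, 2770, 31, 3280), (x1, 16, 2770, 38, 3760), (x1, 22, 2850, 16, 2770), (x1, 22, 2850, 22, 2850), (x1, 22, 2850, 31, 3280), (x1, 22, 2850, 38, 3760), (x1, 31, 3280, 16, 2770), (x1, 31, 3280, 22, 2850), (x1, 31, 3280, 31, 3280), (x1, 31, 3280, 38, 3760), (x1, 38, 3760, 16, 2770), (x1, 38, 3760, 22, 2850), (x1, 38, 3760, 31, 3280), (x1, 38, 3760, 38, 3760)}
Filtering on budget != budget2 leaves {(law, 1, 8630, 17, 5430), (law, 1, 8630, 26, 7750), (law, 17, 5430, 1, 8630), (law, 17, 5430, 26, 7750), (law, 26, 7750, 1, 8630), (law, 26, 7750, 17, 5430), (qa, 16, 5120, 26, 4380), (qa, 26, 4380, 16, 5120), (x1, 16, 2770, 22, 2850), (x1, 16, 2770, 31, 3280), (x1, 16, 2770, 38, 3760), (x1, 22, 2850, 16, 2770), (x1, 22, 2850, 31, 3280), (x1, 22, 2850, 38, 3760), (x1, 31, 3280, 16, 2770), (x1, 31, 3280, 22, 2850), (x1, 31, 3280, 38, 3760), (x1, 38, 3760, 16, 2770), (x1, 38, 3760, 22, 2850), (x1, 38, 3760, 31, 3280)}.
π[dept, eid2]: project onto (dept, eid2) (11 duplicate(s) eliminated) → {(law, 1), (law, 17), (law, 26), (qa, 16), (qa, 26), (x1, 16), (x1, 22), (x1, 31), (x1, 38)}

{(law, 1), (law, 17), (law, 26), (qa, 16), (qa, 26), (x1, 16), (x1, 22), (x1, 31), (x1, 38)}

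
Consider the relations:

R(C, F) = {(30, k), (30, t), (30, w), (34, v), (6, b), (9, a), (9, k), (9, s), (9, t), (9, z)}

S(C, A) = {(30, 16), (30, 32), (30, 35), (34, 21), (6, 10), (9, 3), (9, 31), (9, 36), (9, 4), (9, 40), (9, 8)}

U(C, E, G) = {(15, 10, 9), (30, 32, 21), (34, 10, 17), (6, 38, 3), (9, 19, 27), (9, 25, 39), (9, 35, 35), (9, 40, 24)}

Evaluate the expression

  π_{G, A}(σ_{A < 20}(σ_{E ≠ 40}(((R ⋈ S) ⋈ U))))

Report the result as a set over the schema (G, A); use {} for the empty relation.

{(21, 16), (27, 3), (27, 4), (27, 8), (3, 10), (35, 3), (35, 4), (35, 8), (39, 3), (39, 4), (39, 8)}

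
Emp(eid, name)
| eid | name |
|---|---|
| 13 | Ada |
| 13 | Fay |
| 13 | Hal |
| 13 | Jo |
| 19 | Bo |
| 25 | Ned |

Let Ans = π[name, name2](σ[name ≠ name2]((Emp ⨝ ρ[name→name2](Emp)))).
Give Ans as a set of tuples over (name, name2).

{(Ada, Fay), (Ada, Hal), (Ada, Jo), (Fay, Ada), (Fay, Hal), (Fay, Jo), (Hal, Ada), (Hal, Fay), (Hal, Jo), (Jo, Ada), (Jo, Fay), (Jo, Hal)}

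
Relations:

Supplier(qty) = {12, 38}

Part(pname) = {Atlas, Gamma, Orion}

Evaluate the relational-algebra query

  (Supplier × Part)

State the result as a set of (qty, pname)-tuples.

{(12, Atlas), (12, Gamma), (12, Orion), (38, Atlas), (38, Gamma), (38, Orion)}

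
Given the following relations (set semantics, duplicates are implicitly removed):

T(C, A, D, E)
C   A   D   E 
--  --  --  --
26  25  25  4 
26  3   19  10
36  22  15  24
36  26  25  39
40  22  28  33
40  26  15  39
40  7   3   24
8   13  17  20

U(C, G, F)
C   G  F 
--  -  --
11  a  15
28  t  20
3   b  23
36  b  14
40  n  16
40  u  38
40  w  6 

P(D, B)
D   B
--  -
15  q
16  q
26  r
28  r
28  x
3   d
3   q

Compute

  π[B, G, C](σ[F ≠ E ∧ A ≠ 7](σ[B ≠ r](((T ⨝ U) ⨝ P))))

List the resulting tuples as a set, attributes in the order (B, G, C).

{(q, b, 36), (q, n, 40), (q, u, 40), (q, w, 40), (x, n, 40), (x, u, 40), (x, w, 40)}

Joining T and U on C yields {(36, 22, 15, 24, b, 14), (36, 26, 25, 39, b, 14), (40, 22, 28, 33, n, 16), (40, 22, 28, 33, u, 38), (40, 22, 28, 33, w, 6), (40, 26, 15, 39, n, 16), (40, 26, 15, 39, u, 38), (40, 26, 15, 39, w, 6), (40, 7, 3, 24, n, 16), (40, 7, 3, 24, u, 38), (40, 7, 3, 24, w, 6)}.
Joining (T ⨝ U) and P on D yields {(36, 22, 15, 24, b, 14, q), (40, 22, 28, 33, n, 16, r), (40, 22, 28, 33, n, 16, x), (40, 22, 28, 33, u, 38, r), (40, 22, 28, 33, u, 38, x), (40, 22, 28, 33, w, 6, r), (40, 22, 28, 33, w, 6, x), (40, 26, 15, 39, n, 16, q), (40, 26, 15, 39, u, 38, q), (40, 26, 15, 39, w, 6, q), (40, 7, 3, 24, n, 16, d), (40, 7, 3, 24, n, 16, q), (40, 7, 3, 24, u, 38, d), (40, 7, 3, 24, u, 38, q), (40, 7, 3, 24, w, 6, d), (40, 7, 3, 24, w, 6, q)}.
Selection B ≠ r: {(36, 22, 15, 24, b, 14, q), (40, 22, 28, 33, n, 16, x), (40, 22, 28, 33, u, 38, x), (40, 22, 28, 33, w, 6, x), (40, 26, 15, 39, n, 16, q), (40, 26, 15, 39, u, 38, q), (40, 26, 15, 39, w, 6, q), (40, 7, 3, 24, n, 16, d), (40, 7, 3, 24, n, 16, q), (40, 7, 3, 24, u, 38, d), (40, 7, 3, 24, u, 38, q), (40, 7, 3, 24, w, 6, d), (40, 7, 3, 24, w, 6, q)}
Selection F ≠ E ∧ A ≠ 7: {(36, 22, 15, 24, b, 14, q), (40, 22, 28, 33, n, 16, x), (40, 22, 28, 33, u, 38, x), (40, 22, 28, 33, w, 6, x), (40, 26, 15, 39, n, 16, q), (40, 26, 15, 39, u, 38, q), (40, 26, 15, 39, w, 6, q)}
π_{B, G, C} gives {(q, b, 36), (q, n, 40), (q, u, 40), (q, w, 40), (x, n, 40), (x, u, 40), (x, w, 40)}.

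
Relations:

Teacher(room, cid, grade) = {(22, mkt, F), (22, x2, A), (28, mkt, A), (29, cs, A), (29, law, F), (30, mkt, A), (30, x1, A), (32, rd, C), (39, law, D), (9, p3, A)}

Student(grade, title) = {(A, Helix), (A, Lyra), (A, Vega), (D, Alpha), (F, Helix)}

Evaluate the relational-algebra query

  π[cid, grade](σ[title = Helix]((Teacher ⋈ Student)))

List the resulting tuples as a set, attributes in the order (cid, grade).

{(cs, A), (law, F), (mkt, A), (mkt, F), (p3, A), (x1, A), (x2, A)}

Teacher ⋈ Student (natural join on grade): {(22, mkt, F, Helix), (22, x2, A, Helix), (22, x2, A, Lyra), (22, x2, A, Vega), (28, mkt, A, Helix), (28, mkt, A, Lyra), (28, mkt, A, Vega), (29, cs, A, Helix), (29, cs, A, Lyra), (29, cs, A, Vega), (29, law, F, Helix), (30, mkt, A, Helix), (30, mkt, A, Lyra), (30, mkt, A, Vega), (30, x1, A, Helix), (30, x1, A, Lyra), (30, x1, A, Vega), (39, law, D, Alpha), (9, p3, A, Helix), (9, p3, A, Lyra), (9, p3, A, Vega)}
Apply σ_{title = Helix}; surviving tuples: {(22, mkt, F, Helix), (22, x2, A, Helix), (28, mkt, A, Helix), (29, cs, A, Helix), (29, law, F, Helix), (30, mkt, A, Helix), (30, x1, A, Helix), (9, p3, A, Helix)}
Keep only column(s) cid, grade (1 duplicate(s) eliminated): {(cs, A), (law, F), (mkt, A), (mkt, F), (p3, A), (x1, A), (x2, A)}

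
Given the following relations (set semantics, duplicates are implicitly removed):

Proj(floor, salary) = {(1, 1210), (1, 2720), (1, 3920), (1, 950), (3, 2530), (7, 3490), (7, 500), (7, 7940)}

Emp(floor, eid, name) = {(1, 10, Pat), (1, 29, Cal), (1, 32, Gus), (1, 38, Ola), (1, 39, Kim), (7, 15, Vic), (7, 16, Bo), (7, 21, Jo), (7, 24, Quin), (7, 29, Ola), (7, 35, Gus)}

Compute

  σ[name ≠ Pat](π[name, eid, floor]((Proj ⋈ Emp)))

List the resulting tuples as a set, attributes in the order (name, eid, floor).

{(Bo, 16, 7), (Cal, 29, 1), (Gus, 32, 1), (Gus, 35, 7), (Jo, 21, 7), (Kim, 39, 1), (Ola, 29, 7), (Ola, 38, 1), (Quin, 24, 7), (Vic, 15, 7)}

Joining Proj and Emp on floor yields {(1, 1210, 10, Pat), (1, 1210, 29, Cal), (1, 1210, 32, Gus), (1, 1210, 38, Ola), (1, 1210, 39, Kim), (1, 2720, 10, Pat), (1, 2720, 29, Cal), (1, 2720, 32, Gus), (1, 2720, 38, Ola), (1, 2720, 39, Kim), (1, 3920, 10, Pat), (1, 3920, 29, Cal), (1, 3920, 32, Gus), (1, 3920, 38, Ola), (1, 3920, 39, Kim), (1, 950, 10, Pat), (1, 950, 29, Cal), (1, 950, 32, Gus), (1, 950, 38, Ola), (1, 950, 39, Kim), (7, 3490, 15, Vic), (7, 3490, 16, Bo), (7, 3490, 21, Jo), (7, 3490, 24, Quin), (7, 3490, 29, Ola), (7, 3490, 35, Gus), (7, 500, 15, Vic), (7, 500, 16, Bo), (7, 500, 21, Jo), (7, 500, 24, Quin), (7, 500, 29, Ola), (7, 500, 35, Gus), (7, 7940, 15, Vic), (7, 7940, 16, Bo), (7, 7940, 21, Jo), (7, 7940, 24, Quin), (7, 7940, 29, Ola), (7, 7940, 35, Gus)}.
π_{name, eid, floor} gives {(Bo, 16, 7), (Cal, 29, 1), (Gus, 32, 1), (Gus, 35, 7), (Jo, 21, 7), (Kim, 39, 1), (Ola, 29, 7), (Ola, 38, 1), (Pat, 10, 1), (Quin, 24, 7), (Vic, 15, 7)} (27 duplicate(s) eliminated).
σ[name ≠ Pat]: keep tuples satisfying name ≠ Pat → {(Bo, 16, 7), (Cal, 29, 1), (Gus, 32, 1), (Gus, 35, 7), (Jo, 21, 7), (Kim, 39, 1), (Ola, 29, 7), (Ola, 38, 1), (Quin, 24, 7), (Vic, 15, 7)}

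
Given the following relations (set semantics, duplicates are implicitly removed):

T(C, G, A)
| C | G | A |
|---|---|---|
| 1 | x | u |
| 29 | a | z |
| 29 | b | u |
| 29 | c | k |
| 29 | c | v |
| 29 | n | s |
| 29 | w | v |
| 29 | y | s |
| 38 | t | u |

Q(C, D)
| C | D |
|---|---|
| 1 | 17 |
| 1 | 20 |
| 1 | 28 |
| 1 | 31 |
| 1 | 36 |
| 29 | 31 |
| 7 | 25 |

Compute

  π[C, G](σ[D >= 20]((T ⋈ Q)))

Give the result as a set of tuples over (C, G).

{(1, x), (29, a), (29, b), (29, c), (29, n), (29, w), (29, y)}

Natural join on C: {(1, x, u, 17), (1, x, u, 20), (1, x, u, 28), (1, x, u, 31), (1, x, u, 36), (29, a, z, 31), (29, b, u, 31), (29, c, k, 31), (29, c, v, 31), (29, n, s, 31), (29, w, v, 31), (29, y, s, 31)}
Apply σ_{D >= 20}; surviving tuples: {(1, x, u, 20), (1, x, u, 28), (1, x, u, 31), (1, x, u, 36), (29, a, z, 31), (29, b, u, 31), (29, c, k, 31), (29, c, v, 31), (29, n, s, 31), (29, w, v, 31), (29, y, s, 31)}
π_{C, G} gives {(1, x), (29, a), (29, b), (29, c), (29, n), (29, w), (29, y)} (4 duplicate(s) eliminated).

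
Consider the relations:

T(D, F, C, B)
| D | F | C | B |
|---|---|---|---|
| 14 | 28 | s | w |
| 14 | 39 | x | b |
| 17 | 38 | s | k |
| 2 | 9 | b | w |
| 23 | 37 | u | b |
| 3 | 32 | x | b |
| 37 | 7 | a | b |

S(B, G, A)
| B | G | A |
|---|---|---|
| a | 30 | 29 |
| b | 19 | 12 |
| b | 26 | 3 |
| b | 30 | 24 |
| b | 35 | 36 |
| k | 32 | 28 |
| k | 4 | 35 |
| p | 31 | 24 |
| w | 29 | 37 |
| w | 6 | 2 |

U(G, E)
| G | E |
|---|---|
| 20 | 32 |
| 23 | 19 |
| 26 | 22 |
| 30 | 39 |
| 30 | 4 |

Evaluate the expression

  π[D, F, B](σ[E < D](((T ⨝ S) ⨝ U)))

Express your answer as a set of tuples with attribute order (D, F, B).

{(14, 39, b), (23, 37, b), (37, 7, b)}

Natural join on B: {(14, 28, s, w, 29, 37), (14, 28, s, w, 6, 2), (14, 39, x, b, 19, 12), (14, 39, x, b, 26, 3), (14, 39, x, b, 30, 24), (14, 39, x, b, 35, 36), (17, 38, s, k, 32, 28), (17, 38, s, k, 4, 35), (2, 9, b, w, 29, 37), (2, 9, b, w, 6, 2), (23, 37, u, b, 19, 12), (23, 37, u, b, 26, 3), (23, 37, u, b, 30, 24), (23, 37, u, b, 35, 36), (3, 32, x, b, 19, 12), (3, 32, x, b, 26, 3), (3, 32, x, b, 30, 24), (3, 32, x, b, 35, 36), (37, 7, a, b, 19, 12), (37, 7, a, b, 26, 3), (37, 7, a, b, 30, 24), (37, 7, a, b, 35, 36)}
Natural join on G: {(14, 39, x, b, 26, 3, 22), (14, 39, x, b, 30, 24, 39), (14, 39, x, b, 30, 24, 4), (23, 37, u, b, 26, 3, 22), (23, 37, u, b, 30, 24, 39), (23, 37, u, b, 30, 24, 4), (3, 32, x, b, 26, 3, 22), (3, 32, x, b, 30, 24, 39), (3, 32, x, b, 30, 24, 4), (37, 7, a, b, 26, 3, 22), (37, 7, a, b, 30, 24, 39), (37, 7, a, b, 30, 24, 4)}
Filtering on E < D leaves {(14, 39, x, b, 30, 24, 4), (23, 37, u, b, 26, 3, 22), (23, 37, u, b, 30, 24, 4), (37, 7, a, b, 26, 3, 22), (37, 7, a, b, 30, 24, 4)}.
Keep only column(s) D, F, B (2 duplicate(s) eliminated): {(14, 39, b), (23, 37, b), (37, 7, b)}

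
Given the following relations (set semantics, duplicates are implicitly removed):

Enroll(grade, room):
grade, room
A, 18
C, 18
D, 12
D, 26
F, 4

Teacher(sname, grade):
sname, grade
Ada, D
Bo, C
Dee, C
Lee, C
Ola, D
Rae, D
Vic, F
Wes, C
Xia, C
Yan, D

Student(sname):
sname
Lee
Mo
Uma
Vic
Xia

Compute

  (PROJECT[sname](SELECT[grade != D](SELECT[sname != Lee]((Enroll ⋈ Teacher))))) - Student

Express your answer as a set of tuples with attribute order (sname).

{Bo, Dee, Wes}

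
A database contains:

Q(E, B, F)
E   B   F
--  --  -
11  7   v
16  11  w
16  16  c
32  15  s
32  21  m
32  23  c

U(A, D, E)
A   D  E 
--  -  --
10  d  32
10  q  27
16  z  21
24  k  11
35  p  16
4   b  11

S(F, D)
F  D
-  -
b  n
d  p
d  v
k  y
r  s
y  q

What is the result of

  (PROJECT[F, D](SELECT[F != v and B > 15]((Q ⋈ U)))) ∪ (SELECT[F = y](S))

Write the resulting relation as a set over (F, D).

Joining Q and U on E yields {(11, 7, v, 24, k), (11, 7, v, 4, b), (16, 11, w, 35, p), (16, 16, c, 35, p), (32, 15, s, 10, d), (32, 21, m, 10, d), (32, 23, c, 10, d)}.
σ[F != v and B > 15]: keep tuples satisfying F != v and B > 15 → {(16, 16, c, 35, p), (32, 21, m, 10, d), (32, 23, c, 10, d)}
π_{F, D} gives {(c, d), (c, p), (m, d)}.
σ[F = y]: keep tuples satisfying F = y → {(y, q)}
Union: {(c, d), (c, p), (m, d)} with {(y, q)} → {(c, d), (c, p), (m, d), (y, q)}

{(c, d), (c, p), (m, d), (y, q)}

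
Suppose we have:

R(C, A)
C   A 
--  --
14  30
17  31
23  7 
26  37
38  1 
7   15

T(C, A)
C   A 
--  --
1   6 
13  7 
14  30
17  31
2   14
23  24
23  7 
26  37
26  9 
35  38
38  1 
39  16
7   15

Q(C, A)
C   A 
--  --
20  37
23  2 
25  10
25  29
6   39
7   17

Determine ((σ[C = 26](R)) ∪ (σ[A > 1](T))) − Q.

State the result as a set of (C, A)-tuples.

Apply σ_{C = 26}; surviving tuples: {(26, 37)}
Apply σ_{A > 1}; surviving tuples: {(1, 6), (13, 7), (14, 30), (17, 31), (2, 14), (23, 24), (23, 7), (26, 37), (26, 9), (35, 38), (39, 16), (7, 15)}
Union: {(26, 37)} with {(1, 6), (13, 7), (14, 30), (17, 31), (2, 14), (23, 24), (23, 7), (26, 37), (26, 9), (35, 38), (39, 16), (7, 15)} → {(1, 6), (13, 7), (14, 30), (17, 31), (2, 14), (23, 24), (23, 7), (26, 37), (26, 9), (35, 38), (39, 16), (7, 15)}
Difference: {(1, 6), (13, 7), (14, 30), (17, 31), (2, 14), (23, 24), (23, 7), (26, 37), (26, 9), (35, 38), (39, 16), (7, 15)} with {(20, 37), (23, 2), (25, 10), (25, 29), (6, 39), (7, 17)} → {(1, 6), (13, 7), (14, 30), (17, 31), (2, 14), (23, 24), (23, 7), (26, 37), (26, 9), (35, 38), (39, 16), (7, 15)}

{(1, 6), (13, 7), (14, 30), (17, 31), (2, 14), (23, 24), (23, 7), (26, 37), (26, 9), (35, 38), (39, 16), (7, 15)}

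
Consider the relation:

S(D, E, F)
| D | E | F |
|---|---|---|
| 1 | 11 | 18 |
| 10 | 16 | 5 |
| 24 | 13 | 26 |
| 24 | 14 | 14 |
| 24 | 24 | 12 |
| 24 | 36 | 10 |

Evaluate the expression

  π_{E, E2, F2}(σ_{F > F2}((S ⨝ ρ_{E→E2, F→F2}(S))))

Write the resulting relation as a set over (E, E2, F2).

{(13, 14, 14), (13, 24, 12), (13, 36, 10), (14, 24, 12), (14, 36, 10), (24, 36, 10)}

ρ[E→E2, F→F2]: schema becomes (D, E2, F2); tuples unchanged.
Joining S and ρ_{E→E2, F→F2}(S) on D yields {(1, 11, 18, 11, 18), (10, 16, 5, 16, 5), (24, 13, 26, 13, 26), (24, 13, 26, 14, 14), (24, 13, 26, 24, 12), (24, 13, 26, 36, 10), (24, 14, 14, 13, 26), (24, 14, 14, 14, 14), (24, 14, 14, 24, 12), (24, 14, 14, 36, 10), (24, 24, 12, 13, 26), (24, 24, 12, 14, 14), (24, 24, 12, 24, 12), (24, 24, 12, 36, 10), (24, 36, 10, 13, 26), (24, 36, 10, 14, 14), (24, 36, 10, 24, 12), (24, 36, 10, 36, 10)}.
Filtering on F > F2 leaves {(24, 13, 26, 14, 14), (24, 13, 26, 24, 12), (24, 13, 26, 36, 10), (24, 14, 14, 24, 12), (24, 14, 14, 36, 10), (24, 24, 12, 36, 10)}.
π_{E, E2, F2} gives {(13, 14, 14), (13, 24, 12), (13, 36, 10), (14, 24, 12), (14, 36, 10), (24, 36, 10)}.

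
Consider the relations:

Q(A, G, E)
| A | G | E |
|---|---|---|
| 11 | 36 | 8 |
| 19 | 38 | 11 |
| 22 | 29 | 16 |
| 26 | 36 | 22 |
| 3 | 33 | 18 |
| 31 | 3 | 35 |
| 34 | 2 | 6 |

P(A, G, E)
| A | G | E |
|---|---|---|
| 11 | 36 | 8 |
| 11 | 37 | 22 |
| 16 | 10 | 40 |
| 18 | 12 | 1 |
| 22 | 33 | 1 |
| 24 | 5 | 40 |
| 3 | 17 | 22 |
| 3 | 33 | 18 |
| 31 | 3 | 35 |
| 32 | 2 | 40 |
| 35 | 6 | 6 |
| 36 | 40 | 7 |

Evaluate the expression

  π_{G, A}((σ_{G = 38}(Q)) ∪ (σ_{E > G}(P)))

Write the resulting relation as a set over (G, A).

Apply σ_{G = 38}; surviving tuples: {(19, 38, 11)}
Apply σ_{E > G}; surviving tuples: {(16, 10, 40), (24, 5, 40), (3, 17, 22), (31, 3, 35), (32, 2, 40)}
Taking the union: {(16, 10, 40), (19, 38, 11), (24, 5, 40), (3, 17, 22), (31, 3, 35), (32, 2, 40)}
Projecting to G, A: {(10, 16), (17, 3), (2, 32), (3, 31), (38, 19), (5, 24)}

{(10, 16), (17, 3), (2, 32), (3, 31), (38, 19), (5, 24)}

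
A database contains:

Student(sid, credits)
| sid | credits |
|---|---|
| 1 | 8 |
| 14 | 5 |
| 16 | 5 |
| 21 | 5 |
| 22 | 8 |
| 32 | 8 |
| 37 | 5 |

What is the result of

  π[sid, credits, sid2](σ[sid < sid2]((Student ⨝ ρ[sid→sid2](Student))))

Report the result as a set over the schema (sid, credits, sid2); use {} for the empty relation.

{(1, 8, 22), (1, 8, 32), (14, 5, 16), (14, 5, 21), (14, 5, 37), (16, 5, 21), (16, 5, 37), (21, 5, 37), (22, 8, 32)}

ρ[sid→sid2]: schema becomes (sid2, credits); tuples unchanged.
Joining Student and ρ[sid→sid2](Student) on credits yields {(1, 8, 1), (1, 8, 22), (1, 8, 32), (14, 5, 14), (14, 5, 16), (14, 5, 21), (14, 5, 37), (16, 5, 14), (16, 5, 16), (16, 5, 21), (16, 5, 37), (21, 5, 14), (21, 5, 16), (21, 5, 21), (21, 5, 37), (22, 8, 1), (22, 8, 22), (22, 8, 32), (32, 8, 1), (32, 8, 22), (32, 8, 32), (37, 5, 14), (37, 5, 16), (37, 5, 21), (37, 5, 37)}.
Selection sid < sid2: {(1, 8, 22), (1, 8, 32), (14, 5, 16), (14, 5, 21), (14, 5, 37), (16, 5, 21), (16, 5, 37), (21, 5, 37), (22, 8, 32)}
π_{sid, credits, sid2} gives {(1, 8, 22), (1, 8, 32), (14, 5, 16), (14, 5, 21), (14, 5, 37), (16, 5, 21), (16, 5, 37), (21, 5, 37), (22, 8, 32)}.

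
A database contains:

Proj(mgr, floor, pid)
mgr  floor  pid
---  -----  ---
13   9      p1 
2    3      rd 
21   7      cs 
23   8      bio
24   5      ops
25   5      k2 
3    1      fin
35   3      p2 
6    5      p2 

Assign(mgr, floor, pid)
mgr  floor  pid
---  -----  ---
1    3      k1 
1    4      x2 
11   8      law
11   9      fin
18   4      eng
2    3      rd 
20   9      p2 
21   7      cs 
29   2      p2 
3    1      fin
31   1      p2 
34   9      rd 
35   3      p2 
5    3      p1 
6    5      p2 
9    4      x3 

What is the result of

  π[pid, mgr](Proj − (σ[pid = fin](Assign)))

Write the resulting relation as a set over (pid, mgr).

{(bio, 23), (cs, 21), (k2, 25), (ops, 24), (p1, 13), (p2, 35), (p2, 6), (rd, 2)}

Filtering on pid = fin leaves {(11, 9, fin), (3, 1, fin)}.
Taking the difference: {(13, 9, p1), (2, 3, rd), (21, 7, cs), (23, 8, bio), (24, 5, ops), (25, 5, k2), (35, 3, p2), (6, 5, p2)}
π[pid, mgr]: project onto (pid, mgr) → {(bio, 23), (cs, 21), (k2, 25), (ops, 24), (p1, 13), (p2, 35), (p2, 6), (rd, 2)}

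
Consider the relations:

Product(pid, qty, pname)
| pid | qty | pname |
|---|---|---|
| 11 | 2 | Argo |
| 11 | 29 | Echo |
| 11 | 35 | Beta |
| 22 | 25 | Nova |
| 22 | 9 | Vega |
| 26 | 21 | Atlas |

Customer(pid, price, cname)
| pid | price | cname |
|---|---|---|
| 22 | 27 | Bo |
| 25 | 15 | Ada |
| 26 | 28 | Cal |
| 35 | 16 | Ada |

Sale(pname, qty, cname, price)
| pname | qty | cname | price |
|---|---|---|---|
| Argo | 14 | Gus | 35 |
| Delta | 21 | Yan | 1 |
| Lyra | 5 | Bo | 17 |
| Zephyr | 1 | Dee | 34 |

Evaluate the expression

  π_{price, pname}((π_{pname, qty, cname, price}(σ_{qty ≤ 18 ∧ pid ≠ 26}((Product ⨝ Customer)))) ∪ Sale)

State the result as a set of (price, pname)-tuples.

{(1, Delta), (17, Lyra), (27, Vega), (34, Zephyr), (35, Argo)}

Natural join on pid: {(22, 25, Nova, 27, Bo), (22, 9, Vega, 27, Bo), (26, 21, Atlas, 28, Cal)}
Apply σ_{qty ≤ 18 ∧ pid ≠ 26}; surviving tuples: {(22, 9, Vega, 27, Bo)}
π[pname, qty, cname, price]: project onto (pname, qty, cname, price) → {(Vega, 9, Bo, 27)}
Taking the union: {(Argo, 14, Gus, 35), (Delta, 21, Yan, 1), (Lyra, 5, Bo, 17), (Vega, 9, Bo, 27), (Zephyr, 1, Dee, 34)}
π[price, pname]: project onto (price, pname) → {(1, Delta), (17, Lyra), (27, Vega), (34, Zephyr), (35, Argo)}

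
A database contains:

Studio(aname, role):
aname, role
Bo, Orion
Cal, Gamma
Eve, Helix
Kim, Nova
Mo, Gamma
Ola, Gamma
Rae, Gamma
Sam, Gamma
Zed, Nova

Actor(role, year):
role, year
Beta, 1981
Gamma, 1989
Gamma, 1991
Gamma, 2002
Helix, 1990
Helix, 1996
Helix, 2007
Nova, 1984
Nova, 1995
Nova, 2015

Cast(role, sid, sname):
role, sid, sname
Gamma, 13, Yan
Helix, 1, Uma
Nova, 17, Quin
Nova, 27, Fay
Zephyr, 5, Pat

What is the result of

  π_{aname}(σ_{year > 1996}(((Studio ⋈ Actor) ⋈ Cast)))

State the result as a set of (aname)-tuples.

{Cal, Eve, Kim, Mo, Ola, Rae, Sam, Zed}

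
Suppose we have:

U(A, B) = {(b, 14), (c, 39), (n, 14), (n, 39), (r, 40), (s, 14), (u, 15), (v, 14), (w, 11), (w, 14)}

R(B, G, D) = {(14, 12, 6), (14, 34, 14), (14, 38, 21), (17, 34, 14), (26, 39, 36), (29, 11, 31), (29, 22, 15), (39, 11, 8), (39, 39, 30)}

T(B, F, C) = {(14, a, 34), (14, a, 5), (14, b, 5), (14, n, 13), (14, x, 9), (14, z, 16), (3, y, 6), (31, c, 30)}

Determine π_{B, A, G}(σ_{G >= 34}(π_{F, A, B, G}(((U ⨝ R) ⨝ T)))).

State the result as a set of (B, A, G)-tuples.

{(14, b, 34), (14, b, 38), (14, n, 34), (14, n, 38), (14, s, 34), (14, s, 38), (14, v, 34), (14, v, 38), (14, w, 34), (14, w, 38)}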